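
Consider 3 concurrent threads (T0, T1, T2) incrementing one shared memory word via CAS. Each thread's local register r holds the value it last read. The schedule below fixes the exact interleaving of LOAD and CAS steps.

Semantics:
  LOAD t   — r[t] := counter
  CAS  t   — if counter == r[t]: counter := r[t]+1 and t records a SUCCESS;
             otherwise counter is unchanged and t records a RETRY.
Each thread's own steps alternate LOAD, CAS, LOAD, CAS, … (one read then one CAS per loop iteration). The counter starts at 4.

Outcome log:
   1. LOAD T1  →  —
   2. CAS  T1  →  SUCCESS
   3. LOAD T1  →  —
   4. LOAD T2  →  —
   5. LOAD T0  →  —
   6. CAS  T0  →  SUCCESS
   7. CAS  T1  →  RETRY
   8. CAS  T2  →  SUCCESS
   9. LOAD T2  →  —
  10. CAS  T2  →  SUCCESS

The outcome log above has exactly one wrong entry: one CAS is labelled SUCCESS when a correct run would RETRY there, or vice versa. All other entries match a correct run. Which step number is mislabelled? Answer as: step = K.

Re-executing:
1. LOAD T1 → mem=4 r[T1]=4 [LOAD]
2. CAS T1 → mem=5 r[T1]=4 [OK]
3. LOAD T1 → mem=5 r[T1]=5 [LOAD]
4. LOAD T2 → mem=5 r[T2]=5 [LOAD]
5. LOAD T0 → mem=5 r[T0]=5 [LOAD]
6. CAS T0 → mem=6 r[T0]=5 [OK]
7. CAS T1 → mem=6 r[T1]=5 [RETRY]
8. CAS T2 → mem=6 r[T2]=5 [RETRY]
9. LOAD T2 → mem=6 r[T2]=6 [LOAD]
10. CAS T2 → mem=7 r[T2]=6 [OK]
Log disagrees first at step 8.

step = 8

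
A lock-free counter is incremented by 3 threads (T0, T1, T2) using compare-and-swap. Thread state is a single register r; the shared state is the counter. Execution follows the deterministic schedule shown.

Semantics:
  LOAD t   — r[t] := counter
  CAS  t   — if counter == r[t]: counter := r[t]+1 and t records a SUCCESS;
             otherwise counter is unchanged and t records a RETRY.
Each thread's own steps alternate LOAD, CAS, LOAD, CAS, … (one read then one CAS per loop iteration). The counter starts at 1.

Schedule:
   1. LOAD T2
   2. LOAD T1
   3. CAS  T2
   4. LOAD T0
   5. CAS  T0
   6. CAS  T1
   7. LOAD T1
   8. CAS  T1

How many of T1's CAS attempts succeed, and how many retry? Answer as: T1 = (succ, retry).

step 1: T2 LOAD ⇒ load; ctr=1 reg=1
step 2: T1 LOAD ⇒ load; ctr=1 reg=1
step 3: T2 CAS ⇒ ok; ctr=2 reg=1
step 4: T0 LOAD ⇒ load; ctr=2 reg=2
step 5: T0 CAS ⇒ ok; ctr=3 reg=2
step 6: T1 CAS ⇒ retry; ctr=3 reg=1
step 7: T1 LOAD ⇒ load; ctr=3 reg=3
step 8: T1 CAS ⇒ ok; ctr=4 reg=3

T1 = (1, 1)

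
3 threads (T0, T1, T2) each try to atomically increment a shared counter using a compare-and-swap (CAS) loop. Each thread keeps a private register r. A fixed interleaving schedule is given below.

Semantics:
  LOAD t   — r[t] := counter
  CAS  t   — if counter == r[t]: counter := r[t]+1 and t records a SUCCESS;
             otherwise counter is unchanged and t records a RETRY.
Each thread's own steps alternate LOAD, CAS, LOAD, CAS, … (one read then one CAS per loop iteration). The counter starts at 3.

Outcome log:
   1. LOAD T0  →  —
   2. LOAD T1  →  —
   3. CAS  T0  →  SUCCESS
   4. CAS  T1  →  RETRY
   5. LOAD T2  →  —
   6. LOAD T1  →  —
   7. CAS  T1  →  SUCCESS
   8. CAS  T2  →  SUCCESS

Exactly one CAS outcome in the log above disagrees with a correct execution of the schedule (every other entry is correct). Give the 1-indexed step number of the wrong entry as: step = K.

Re-executing:
   1) LOAD T0:  M=3  r_T0=3
   2) LOAD T1:  M=3  r_T1=3
   3) CAS  T0:  M=4  r_T0=3 ✓
   4) CAS  T1:  M=4  r_T1=3 ✗
   5) LOAD T2:  M=4  r_T2=4
   6) LOAD T1:  M=4  r_T1=4
   7) CAS  T1:  M=5  r_T1=4 ✓
   8) CAS  T2:  M=5  r_T2=4 ✗
Mismatch at 8.

step = 8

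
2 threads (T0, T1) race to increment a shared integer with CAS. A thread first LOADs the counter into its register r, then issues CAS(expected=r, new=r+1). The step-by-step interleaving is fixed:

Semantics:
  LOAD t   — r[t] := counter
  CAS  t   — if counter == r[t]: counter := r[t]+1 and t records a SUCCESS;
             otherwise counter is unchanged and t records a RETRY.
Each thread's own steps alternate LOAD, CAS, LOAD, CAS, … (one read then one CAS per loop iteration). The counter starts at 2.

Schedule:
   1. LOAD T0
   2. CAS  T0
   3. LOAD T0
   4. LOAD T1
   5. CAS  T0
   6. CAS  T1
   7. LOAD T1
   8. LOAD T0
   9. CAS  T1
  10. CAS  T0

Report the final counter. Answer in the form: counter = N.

counter = 5

   1) LOAD T0:  M=2  r_T0=2
   2) CAS  T0:  M=3  r_T0=2 ✓
   3) LOAD T0:  M=3  r_T0=3
   4) LOAD T1:  M=3  r_T1=3
   5) CAS  T0:  M=4  r_T0=3 ✓
   6) CAS  T1:  M=4  r_T1=3 ✗
   7) LOAD T1:  M=4  r_T1=4
   8) LOAD T0:  M=4  r_T0=4
   9) CAS  T1:  M=5  r_T1=4 ✓
  10) CAS  T0:  M=5  r_T0=4 ✗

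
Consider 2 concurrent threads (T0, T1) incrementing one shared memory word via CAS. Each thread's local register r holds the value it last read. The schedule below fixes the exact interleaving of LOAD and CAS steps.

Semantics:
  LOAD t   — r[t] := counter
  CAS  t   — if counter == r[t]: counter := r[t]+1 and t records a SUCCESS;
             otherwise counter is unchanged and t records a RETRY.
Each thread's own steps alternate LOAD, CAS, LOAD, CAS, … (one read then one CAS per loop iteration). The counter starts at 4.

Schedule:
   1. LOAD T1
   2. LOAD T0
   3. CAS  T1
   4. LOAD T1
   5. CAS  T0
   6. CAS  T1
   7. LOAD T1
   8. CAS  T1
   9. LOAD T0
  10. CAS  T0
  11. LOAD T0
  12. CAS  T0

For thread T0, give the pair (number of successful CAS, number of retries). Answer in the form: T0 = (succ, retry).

T0 = (2, 1)

#1 T1 reads 4
#2 T0 reads 4
#3 T1 CAS(4→5) writes; counter now 5
#4 T1 reads 5
#5 T0 CAS(4→5) fails; counter now 5
#6 T1 CAS(5→6) writes; counter now 6
#7 T1 reads 6
#8 T1 CAS(6→7) writes; counter now 7
#9 T0 reads 7
#10 T0 CAS(7→8) writes; counter now 8
#11 T0 reads 8
#12 T0 CAS(8→9) writes; counter now 9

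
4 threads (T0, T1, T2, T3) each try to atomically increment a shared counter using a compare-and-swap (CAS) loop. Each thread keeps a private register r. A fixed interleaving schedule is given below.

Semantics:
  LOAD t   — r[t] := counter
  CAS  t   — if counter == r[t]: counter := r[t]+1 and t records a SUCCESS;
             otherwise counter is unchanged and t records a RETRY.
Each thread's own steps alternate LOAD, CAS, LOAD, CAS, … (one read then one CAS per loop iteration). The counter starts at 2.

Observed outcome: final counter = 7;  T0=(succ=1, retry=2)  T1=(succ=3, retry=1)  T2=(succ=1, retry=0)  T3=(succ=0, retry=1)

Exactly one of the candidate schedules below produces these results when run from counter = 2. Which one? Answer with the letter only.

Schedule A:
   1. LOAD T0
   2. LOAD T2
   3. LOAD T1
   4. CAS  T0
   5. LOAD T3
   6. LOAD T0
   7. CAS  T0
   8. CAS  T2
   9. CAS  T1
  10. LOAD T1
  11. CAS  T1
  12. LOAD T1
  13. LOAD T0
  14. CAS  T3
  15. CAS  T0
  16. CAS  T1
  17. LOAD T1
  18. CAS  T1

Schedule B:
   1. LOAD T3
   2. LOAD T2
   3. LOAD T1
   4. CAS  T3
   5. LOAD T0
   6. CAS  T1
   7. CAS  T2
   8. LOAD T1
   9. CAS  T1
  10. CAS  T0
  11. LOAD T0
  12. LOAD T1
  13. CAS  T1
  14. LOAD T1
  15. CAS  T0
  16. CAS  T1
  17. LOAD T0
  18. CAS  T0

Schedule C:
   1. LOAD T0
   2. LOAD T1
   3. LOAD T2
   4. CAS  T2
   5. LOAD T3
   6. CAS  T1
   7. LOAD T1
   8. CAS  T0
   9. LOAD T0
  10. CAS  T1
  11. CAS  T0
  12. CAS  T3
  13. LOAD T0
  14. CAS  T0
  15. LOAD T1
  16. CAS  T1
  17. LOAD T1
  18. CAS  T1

Simulating candidate C:
#1 T0 reads 2
#2 T1 reads 2
#3 T2 reads 2
#4 T2 CAS(2→3) writes; counter now 3
#5 T3 reads 3
#6 T1 CAS(2→3) fails; counter now 3
#7 T1 reads 3
#8 T0 CAS(2→3) fails; counter now 3
#9 T0 reads 3
#10 T1 CAS(3→4) writes; counter now 4
#11 T0 CAS(3→4) fails; counter now 4
#12 T3 CAS(3→4) fails; counter now 4
#13 T0 reads 4
#14 T0 CAS(4→5) writes; counter now 5
#15 T1 reads 5
#16 T1 CAS(5→6) writes; counter now 6
#17 T1 reads 6
#18 T1 CAS(6→7) writes; counter now 7

C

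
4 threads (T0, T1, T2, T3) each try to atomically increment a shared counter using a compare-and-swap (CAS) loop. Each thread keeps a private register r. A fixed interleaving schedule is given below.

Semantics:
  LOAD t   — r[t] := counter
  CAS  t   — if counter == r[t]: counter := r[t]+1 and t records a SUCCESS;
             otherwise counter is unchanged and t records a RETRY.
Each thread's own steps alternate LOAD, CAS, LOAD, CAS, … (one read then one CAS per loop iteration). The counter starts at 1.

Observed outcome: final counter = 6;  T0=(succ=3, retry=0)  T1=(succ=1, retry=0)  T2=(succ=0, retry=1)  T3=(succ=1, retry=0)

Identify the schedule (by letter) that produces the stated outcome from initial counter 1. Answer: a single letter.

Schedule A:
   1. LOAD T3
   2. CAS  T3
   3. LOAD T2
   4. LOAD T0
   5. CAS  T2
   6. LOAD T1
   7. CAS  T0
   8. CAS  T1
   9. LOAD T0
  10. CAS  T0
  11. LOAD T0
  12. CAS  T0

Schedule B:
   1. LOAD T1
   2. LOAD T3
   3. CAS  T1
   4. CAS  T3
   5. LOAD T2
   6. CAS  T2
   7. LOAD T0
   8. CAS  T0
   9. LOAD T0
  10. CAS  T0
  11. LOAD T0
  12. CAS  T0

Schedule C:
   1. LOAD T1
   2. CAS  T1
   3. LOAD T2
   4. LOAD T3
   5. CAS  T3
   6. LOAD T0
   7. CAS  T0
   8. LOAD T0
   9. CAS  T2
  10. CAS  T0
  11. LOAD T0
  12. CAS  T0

Run C:
step 1: T1 LOAD ⇒ load; ctr=1 reg=1
step 2: T1 CAS ⇒ ok; ctr=2 reg=1
step 3: T2 LOAD ⇒ load; ctr=2 reg=2
step 4: T3 LOAD ⇒ load; ctr=2 reg=2
step 5: T3 CAS ⇒ ok; ctr=3 reg=2
step 6: T0 LOAD ⇒ load; ctr=3 reg=3
step 7: T0 CAS ⇒ ok; ctr=4 reg=3
step 8: T0 LOAD ⇒ load; ctr=4 reg=4
step 9: T2 CAS ⇒ retry; ctr=4 reg=2
step 10: T0 CAS ⇒ ok; ctr=5 reg=4
step 11: T0 LOAD ⇒ load; ctr=5 reg=5
step 12: T0 CAS ⇒ ok; ctr=6 reg=5

C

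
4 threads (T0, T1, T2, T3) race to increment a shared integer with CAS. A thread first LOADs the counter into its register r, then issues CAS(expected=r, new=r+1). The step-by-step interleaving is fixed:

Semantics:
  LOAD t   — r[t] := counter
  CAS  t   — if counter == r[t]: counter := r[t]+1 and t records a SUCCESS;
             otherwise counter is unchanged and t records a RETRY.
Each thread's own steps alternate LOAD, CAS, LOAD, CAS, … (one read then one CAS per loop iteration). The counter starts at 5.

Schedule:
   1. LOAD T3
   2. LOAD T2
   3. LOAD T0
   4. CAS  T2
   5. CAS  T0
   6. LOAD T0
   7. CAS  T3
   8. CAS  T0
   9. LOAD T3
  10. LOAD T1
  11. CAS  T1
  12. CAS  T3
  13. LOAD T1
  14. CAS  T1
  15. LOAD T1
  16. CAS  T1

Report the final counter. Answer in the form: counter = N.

counter = 10

#1 T3 reads 5
#2 T2 reads 5
#3 T0 reads 5
#4 T2 CAS(5→6) writes; counter now 6
#5 T0 CAS(5→6) fails; counter now 6
#6 T0 reads 6
#7 T3 CAS(5→6) fails; counter now 6
#8 T0 CAS(6→7) writes; counter now 7
#9 T3 reads 7
#10 T1 reads 7
#11 T1 CAS(7→8) writes; counter now 8
#12 T3 CAS(7→8) fails; counter now 8
#13 T1 reads 8
#14 T1 CAS(8→9) writes; counter now 9
#15 T1 reads 9
#16 T1 CAS(9→10) writes; counter now 10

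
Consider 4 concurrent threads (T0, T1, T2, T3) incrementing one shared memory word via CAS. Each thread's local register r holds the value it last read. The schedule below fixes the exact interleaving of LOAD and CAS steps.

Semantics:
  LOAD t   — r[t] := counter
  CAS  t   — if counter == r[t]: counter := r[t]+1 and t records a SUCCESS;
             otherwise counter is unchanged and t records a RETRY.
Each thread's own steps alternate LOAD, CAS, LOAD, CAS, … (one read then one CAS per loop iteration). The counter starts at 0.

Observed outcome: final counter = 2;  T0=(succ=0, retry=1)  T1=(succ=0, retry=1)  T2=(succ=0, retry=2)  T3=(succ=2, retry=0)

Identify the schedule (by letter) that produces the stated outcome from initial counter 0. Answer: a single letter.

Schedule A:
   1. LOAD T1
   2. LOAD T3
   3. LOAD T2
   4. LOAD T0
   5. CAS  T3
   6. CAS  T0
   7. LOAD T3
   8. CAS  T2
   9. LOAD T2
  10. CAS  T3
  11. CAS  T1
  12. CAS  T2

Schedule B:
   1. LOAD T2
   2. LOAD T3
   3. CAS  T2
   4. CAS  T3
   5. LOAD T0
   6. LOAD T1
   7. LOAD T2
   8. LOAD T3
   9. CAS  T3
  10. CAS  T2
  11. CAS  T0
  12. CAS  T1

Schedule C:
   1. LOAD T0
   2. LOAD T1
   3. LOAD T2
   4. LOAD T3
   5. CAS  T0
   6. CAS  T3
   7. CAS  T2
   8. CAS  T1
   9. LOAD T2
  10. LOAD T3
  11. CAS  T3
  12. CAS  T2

A

Tracing schedule A:
T1 LOAD — after: cnt=0, r=0 — load
T3 LOAD — after: cnt=0, r=0 — load
T2 LOAD — after: cnt=0, r=0 — load
T0 LOAD — after: cnt=0, r=0 — load
T3 CAS — after: cnt=1, r=0 — ok
T0 CAS — after: cnt=1, r=0 — retry
T3 LOAD — after: cnt=1, r=1 — load
T2 CAS — after: cnt=1, r=0 — retry
T2 LOAD — after: cnt=1, r=1 — load
T3 CAS — after: cnt=2, r=1 — ok
T1 CAS — after: cnt=2, r=0 — retry
T2 CAS — after: cnt=2, r=1 — retry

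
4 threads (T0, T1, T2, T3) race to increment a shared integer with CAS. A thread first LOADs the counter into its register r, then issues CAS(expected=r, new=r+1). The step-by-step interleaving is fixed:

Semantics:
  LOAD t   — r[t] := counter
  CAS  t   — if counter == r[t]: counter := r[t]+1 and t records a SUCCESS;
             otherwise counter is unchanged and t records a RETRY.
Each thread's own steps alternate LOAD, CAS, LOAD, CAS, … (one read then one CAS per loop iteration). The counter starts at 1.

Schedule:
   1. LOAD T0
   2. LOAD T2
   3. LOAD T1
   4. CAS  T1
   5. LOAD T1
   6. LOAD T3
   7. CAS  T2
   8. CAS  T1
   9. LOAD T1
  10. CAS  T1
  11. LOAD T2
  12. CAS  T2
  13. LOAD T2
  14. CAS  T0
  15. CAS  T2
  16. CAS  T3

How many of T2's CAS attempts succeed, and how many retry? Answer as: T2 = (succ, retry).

T2 = (2, 1)

   1) LOAD T0:  M=1  r_T0=1
   2) LOAD T2:  M=1  r_T2=1
   3) LOAD T1:  M=1  r_T1=1
   4) CAS  T1:  M=2  r_T1=1 ✓
   5) LOAD T1:  M=2  r_T1=2
   6) LOAD T3:  M=2  r_T3=2
   7) CAS  T2:  M=2  r_T2=1 ✗
   8) CAS  T1:  M=3  r_T1=2 ✓
   9) LOAD T1:  M=3  r_T1=3
  10) CAS  T1:  M=4  r_T1=3 ✓
  11) LOAD T2:  M=4  r_T2=4
  12) CAS  T2:  M=5  r_T2=4 ✓
  13) LOAD T2:  M=5  r_T2=5
  14) CAS  T0:  M=5  r_T0=1 ✗
  15) CAS  T2:  M=6  r_T2=5 ✓
  16) CAS  T3:  M=6  r_T3=2 ✗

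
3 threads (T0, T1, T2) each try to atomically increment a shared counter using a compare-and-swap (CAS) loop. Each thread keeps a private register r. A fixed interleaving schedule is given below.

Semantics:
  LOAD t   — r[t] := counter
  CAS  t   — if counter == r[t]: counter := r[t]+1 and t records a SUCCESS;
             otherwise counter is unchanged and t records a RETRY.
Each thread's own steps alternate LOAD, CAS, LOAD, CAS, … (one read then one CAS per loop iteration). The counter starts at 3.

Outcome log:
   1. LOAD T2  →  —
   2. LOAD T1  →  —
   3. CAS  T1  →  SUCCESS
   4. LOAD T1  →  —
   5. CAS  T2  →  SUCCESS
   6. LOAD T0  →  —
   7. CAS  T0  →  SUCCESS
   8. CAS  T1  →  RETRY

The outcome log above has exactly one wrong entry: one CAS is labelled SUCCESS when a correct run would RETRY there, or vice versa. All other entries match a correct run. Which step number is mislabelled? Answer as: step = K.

step = 5

Reference trace:
[1] T2.load  rd  (counter 3, T2.r 3)
[2] T1.load  rd  (counter 3, T1.r 3)
[3] T1.cas  hit  (counter 4, T1.r 3)
[4] T1.load  rd  (counter 4, T1.r 4)
[5] T2.cas  miss  (counter 4, T2.r 3)
[6] T0.load  rd  (counter 4, T0.r 4)
[7] T0.cas  hit  (counter 5, T0.r 4)
[8] T1.cas  miss  (counter 5, T1.r 4)
Mismatch at 5.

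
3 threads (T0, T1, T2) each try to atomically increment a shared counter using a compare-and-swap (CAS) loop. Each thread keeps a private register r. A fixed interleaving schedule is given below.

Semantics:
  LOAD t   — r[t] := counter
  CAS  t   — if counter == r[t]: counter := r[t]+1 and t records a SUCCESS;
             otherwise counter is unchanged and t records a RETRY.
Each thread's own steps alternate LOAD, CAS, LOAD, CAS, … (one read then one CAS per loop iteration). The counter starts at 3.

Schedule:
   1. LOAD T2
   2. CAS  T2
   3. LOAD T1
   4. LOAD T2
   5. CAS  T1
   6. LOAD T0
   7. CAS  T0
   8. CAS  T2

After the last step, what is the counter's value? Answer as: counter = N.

counter = 6

T2 LOAD — after: cnt=3, r=3 — load
T2 CAS — after: cnt=4, r=3 — ok
T1 LOAD — after: cnt=4, r=4 — load
T2 LOAD — after: cnt=4, r=4 — load
T1 CAS — after: cnt=5, r=4 — ok
T0 LOAD — after: cnt=5, r=5 — load
T0 CAS — after: cnt=6, r=5 — ok
T2 CAS — after: cnt=6, r=4 — retry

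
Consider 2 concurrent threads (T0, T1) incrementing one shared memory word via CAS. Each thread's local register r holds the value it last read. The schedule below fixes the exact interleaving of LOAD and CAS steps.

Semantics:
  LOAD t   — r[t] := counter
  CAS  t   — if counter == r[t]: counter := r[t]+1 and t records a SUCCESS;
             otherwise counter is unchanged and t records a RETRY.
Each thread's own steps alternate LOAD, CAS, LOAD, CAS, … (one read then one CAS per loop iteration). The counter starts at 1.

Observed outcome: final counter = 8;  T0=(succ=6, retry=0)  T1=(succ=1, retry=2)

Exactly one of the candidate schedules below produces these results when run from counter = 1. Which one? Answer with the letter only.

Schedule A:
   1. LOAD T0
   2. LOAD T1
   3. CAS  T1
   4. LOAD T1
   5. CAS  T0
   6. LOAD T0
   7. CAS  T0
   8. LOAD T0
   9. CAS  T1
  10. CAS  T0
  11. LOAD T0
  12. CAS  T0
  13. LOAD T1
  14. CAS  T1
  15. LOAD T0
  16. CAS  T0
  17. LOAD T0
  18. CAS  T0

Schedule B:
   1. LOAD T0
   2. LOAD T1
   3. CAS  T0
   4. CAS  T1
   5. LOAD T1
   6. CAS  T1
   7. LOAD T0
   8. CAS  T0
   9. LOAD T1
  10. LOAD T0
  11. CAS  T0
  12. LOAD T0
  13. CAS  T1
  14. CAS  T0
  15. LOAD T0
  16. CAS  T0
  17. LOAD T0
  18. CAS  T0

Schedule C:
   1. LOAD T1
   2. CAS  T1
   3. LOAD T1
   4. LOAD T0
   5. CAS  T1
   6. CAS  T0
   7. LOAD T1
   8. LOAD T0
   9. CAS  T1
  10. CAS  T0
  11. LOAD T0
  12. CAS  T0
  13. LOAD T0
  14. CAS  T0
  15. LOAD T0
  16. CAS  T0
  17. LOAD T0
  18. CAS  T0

Simulating candidate B:
T0 LOAD — after: cnt=1, r=1 — load
T1 LOAD — after: cnt=1, r=1 — load
T0 CAS — after: cnt=2, r=1 — ok
T1 CAS — after: cnt=2, r=1 — retry
T1 LOAD — after: cnt=2, r=2 — load
T1 CAS — after: cnt=3, r=2 — ok
T0 LOAD — after: cnt=3, r=3 — load
T0 CAS — after: cnt=4, r=3 — ok
T1 LOAD — after: cnt=4, r=4 — load
T0 LOAD — after: cnt=4, r=4 — load
T0 CAS — after: cnt=5, r=4 — ok
T0 LOAD — after: cnt=5, r=5 — load
T1 CAS — after: cnt=5, r=4 — retry
T0 CAS — after: cnt=6, r=5 — ok
T0 LOAD — after: cnt=6, r=6 — load
T0 CAS — after: cnt=7, r=6 — ok
T0 LOAD — after: cnt=7, r=7 — load
T0 CAS — after: cnt=8, r=7 — ok

B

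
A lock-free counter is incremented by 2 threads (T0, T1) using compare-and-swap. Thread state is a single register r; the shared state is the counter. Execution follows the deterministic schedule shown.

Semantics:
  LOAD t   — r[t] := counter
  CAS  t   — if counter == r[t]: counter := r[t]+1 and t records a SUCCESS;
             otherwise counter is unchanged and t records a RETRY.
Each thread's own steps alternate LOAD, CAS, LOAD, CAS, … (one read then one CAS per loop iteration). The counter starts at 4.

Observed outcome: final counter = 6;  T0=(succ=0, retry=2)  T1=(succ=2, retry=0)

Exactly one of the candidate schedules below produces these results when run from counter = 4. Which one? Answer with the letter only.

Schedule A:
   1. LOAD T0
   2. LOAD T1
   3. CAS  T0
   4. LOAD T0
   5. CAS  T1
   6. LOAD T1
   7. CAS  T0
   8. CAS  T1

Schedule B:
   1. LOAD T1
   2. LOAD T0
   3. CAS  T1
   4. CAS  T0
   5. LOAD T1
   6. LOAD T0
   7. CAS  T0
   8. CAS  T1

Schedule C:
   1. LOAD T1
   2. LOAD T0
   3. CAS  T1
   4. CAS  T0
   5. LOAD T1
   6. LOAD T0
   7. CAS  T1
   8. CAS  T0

Simulating candidate C:
#1 T1 reads 4
#2 T0 reads 4
#3 T1 CAS(4→5) writes; counter now 5
#4 T0 CAS(4→5) fails; counter now 5
#5 T1 reads 5
#6 T0 reads 5
#7 T1 CAS(5→6) writes; counter now 6
#8 T0 CAS(5→6) fails; counter now 6

C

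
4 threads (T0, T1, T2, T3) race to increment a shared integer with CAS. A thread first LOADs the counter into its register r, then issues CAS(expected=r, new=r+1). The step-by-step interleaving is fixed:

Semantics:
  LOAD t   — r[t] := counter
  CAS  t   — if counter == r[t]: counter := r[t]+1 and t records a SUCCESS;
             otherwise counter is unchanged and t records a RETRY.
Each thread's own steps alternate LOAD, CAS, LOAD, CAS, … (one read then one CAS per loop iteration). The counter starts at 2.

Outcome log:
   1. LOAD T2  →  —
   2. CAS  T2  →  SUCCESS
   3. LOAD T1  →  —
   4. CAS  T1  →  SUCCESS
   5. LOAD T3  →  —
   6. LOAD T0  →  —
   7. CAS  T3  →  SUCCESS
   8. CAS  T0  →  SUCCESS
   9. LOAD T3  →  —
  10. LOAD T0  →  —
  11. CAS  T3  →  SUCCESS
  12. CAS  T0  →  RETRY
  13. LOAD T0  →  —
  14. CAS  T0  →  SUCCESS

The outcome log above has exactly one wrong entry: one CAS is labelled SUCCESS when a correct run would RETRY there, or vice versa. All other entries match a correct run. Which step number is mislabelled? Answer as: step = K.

Reference trace:
T2 LOAD — after: cnt=2, r=2 — load
T2 CAS — after: cnt=3, r=2 — ok
T1 LOAD — after: cnt=3, r=3 — load
T1 CAS — after: cnt=4, r=3 — ok
T3 LOAD — after: cnt=4, r=4 — load
T0 LOAD — after: cnt=4, r=4 — load
T3 CAS — after: cnt=5, r=4 — ok
T0 CAS — after: cnt=5, r=4 — retry
T3 LOAD — after: cnt=5, r=5 — load
T0 LOAD — after: cnt=5, r=5 — load
T3 CAS — after: cnt=6, r=5 — ok
T0 CAS — after: cnt=6, r=5 — retry
T0 LOAD — after: cnt=6, r=6 — load
T0 CAS — after: cnt=7, r=6 — ok
Mismatch at 8.

step = 8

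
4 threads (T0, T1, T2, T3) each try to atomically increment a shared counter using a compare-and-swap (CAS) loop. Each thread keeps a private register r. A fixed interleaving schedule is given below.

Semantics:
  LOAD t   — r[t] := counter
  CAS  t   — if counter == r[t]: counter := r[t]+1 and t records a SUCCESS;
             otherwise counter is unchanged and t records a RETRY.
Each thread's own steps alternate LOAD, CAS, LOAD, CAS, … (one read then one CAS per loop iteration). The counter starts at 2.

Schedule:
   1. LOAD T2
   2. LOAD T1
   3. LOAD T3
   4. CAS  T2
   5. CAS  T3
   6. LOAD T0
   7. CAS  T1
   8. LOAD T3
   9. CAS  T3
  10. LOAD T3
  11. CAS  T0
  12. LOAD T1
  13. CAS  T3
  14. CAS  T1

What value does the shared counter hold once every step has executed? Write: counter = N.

#1 T2 reads 2
#2 T1 reads 2
#3 T3 reads 2
#4 T2 CAS(2→3) writes; counter now 3
#5 T3 CAS(2→3) fails; counter now 3
#6 T0 reads 3
#7 T1 CAS(2→3) fails; counter now 3
#8 T3 reads 3
#9 T3 CAS(3→4) writes; counter now 4
#10 T3 reads 4
#11 T0 CAS(3→4) fails; counter now 4
#12 T1 reads 4
#13 T3 CAS(4→5) writes; counter now 5
#14 T1 CAS(4→5) fails; counter now 5

counter = 5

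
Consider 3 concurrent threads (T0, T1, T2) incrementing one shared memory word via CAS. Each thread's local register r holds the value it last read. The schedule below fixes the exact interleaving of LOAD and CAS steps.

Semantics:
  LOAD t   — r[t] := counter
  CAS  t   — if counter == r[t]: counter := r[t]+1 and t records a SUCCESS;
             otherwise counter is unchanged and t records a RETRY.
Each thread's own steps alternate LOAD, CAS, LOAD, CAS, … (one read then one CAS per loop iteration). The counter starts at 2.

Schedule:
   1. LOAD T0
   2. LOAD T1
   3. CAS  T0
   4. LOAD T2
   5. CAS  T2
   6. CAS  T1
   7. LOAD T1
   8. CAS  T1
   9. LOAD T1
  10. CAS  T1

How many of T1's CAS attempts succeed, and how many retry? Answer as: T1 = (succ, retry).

T0 LOAD — after: cnt=2, r=2 — load
T1 LOAD — after: cnt=2, r=2 — load
T0 CAS — after: cnt=3, r=2 — ok
T2 LOAD — after: cnt=3, r=3 — load
T2 CAS — after: cnt=4, r=3 — ok
T1 CAS — after: cnt=4, r=2 — retry
T1 LOAD — after: cnt=4, r=4 — load
T1 CAS — after: cnt=5, r=4 — ok
T1 LOAD — after: cnt=5, r=5 — load
T1 CAS — after: cnt=6, r=5 — ok

T1 = (2, 1)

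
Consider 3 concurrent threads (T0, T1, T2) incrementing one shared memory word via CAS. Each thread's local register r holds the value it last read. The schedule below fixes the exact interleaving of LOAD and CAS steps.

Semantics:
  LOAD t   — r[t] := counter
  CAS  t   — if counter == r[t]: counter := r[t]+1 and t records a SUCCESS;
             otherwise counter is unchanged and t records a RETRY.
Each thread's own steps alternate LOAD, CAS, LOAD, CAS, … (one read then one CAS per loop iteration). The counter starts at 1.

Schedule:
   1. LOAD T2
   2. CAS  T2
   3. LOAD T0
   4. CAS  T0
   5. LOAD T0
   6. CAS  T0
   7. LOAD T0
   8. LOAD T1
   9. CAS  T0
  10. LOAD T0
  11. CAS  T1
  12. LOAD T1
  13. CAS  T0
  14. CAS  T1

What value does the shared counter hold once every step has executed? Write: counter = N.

counter = 6

1. LOAD T2 → mem=1 r[T2]=1 [LOAD]
2. CAS T2 → mem=2 r[T2]=1 [OK]
3. LOAD T0 → mem=2 r[T0]=2 [LOAD]
4. CAS T0 → mem=3 r[T0]=2 [OK]
5. LOAD T0 → mem=3 r[T0]=3 [LOAD]
6. CAS T0 → mem=4 r[T0]=3 [OK]
7. LOAD T0 → mem=4 r[T0]=4 [LOAD]
8. LOAD T1 → mem=4 r[T1]=4 [LOAD]
9. CAS T0 → mem=5 r[T0]=4 [OK]
10. LOAD T0 → mem=5 r[T0]=5 [LOAD]
11. CAS T1 → mem=5 r[T1]=4 [RETRY]
12. LOAD T1 → mem=5 r[T1]=5 [LOAD]
13. CAS T0 → mem=6 r[T0]=5 [OK]
14. CAS T1 → mem=6 r[T1]=5 [RETRY]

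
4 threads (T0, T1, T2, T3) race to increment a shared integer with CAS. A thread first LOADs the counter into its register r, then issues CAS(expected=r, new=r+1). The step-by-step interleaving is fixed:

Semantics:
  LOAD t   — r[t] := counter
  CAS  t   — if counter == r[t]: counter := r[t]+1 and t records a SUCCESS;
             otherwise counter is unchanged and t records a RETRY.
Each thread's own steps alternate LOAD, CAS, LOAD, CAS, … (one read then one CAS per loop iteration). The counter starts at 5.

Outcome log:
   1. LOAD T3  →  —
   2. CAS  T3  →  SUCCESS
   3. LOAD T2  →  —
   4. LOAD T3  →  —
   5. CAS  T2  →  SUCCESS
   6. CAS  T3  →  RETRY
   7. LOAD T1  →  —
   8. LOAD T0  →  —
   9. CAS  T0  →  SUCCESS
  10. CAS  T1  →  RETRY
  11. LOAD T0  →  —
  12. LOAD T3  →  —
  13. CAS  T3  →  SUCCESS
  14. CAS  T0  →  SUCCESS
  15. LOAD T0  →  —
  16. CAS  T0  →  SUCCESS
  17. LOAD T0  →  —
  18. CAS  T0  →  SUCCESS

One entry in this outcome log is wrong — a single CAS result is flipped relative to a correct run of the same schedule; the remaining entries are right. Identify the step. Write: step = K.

step = 14

Re-executing:
1. LOAD T3 → mem=5 r[T3]=5 [LOAD]
2. CAS T3 → mem=6 r[T3]=5 [OK]
3. LOAD T2 → mem=6 r[T2]=6 [LOAD]
4. LOAD T3 → mem=6 r[T3]=6 [LOAD]
5. CAS T2 → mem=7 r[T2]=6 [OK]
6. CAS T3 → mem=7 r[T3]=6 [RETRY]
7. LOAD T1 → mem=7 r[T1]=7 [LOAD]
8. LOAD T0 → mem=7 r[T0]=7 [LOAD]
9. CAS T0 → mem=8 r[T0]=7 [OK]
10. CAS T1 → mem=8 r[T1]=7 [RETRY]
11. LOAD T0 → mem=8 r[T0]=8 [LOAD]
12. LOAD T3 → mem=8 r[T3]=8 [LOAD]
13. CAS T3 → mem=9 r[T3]=8 [OK]
14. CAS T0 → mem=9 r[T0]=8 [RETRY]
15. LOAD T0 → mem=9 r[T0]=9 [LOAD]
16. CAS T0 → mem=10 r[T0]=9 [OK]
17. LOAD T0 → mem=10 r[T0]=10 [LOAD]
18. CAS T0 → mem=11 r[T0]=10 [OK]
Flip is step 14.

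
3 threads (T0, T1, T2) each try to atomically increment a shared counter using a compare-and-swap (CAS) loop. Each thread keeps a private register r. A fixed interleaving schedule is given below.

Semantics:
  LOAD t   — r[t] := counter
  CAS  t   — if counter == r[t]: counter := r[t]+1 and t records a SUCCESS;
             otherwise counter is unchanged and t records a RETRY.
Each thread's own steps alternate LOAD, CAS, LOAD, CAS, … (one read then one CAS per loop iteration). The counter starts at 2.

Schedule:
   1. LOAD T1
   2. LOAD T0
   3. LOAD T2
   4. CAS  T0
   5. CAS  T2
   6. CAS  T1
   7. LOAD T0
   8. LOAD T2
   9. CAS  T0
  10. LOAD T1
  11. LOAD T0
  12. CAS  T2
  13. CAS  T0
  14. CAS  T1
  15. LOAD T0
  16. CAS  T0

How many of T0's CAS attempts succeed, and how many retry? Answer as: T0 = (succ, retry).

T0 = (4, 0)

step 1: T1 LOAD ⇒ load; ctr=2 reg=2
step 2: T0 LOAD ⇒ load; ctr=2 reg=2
step 3: T2 LOAD ⇒ load; ctr=2 reg=2
step 4: T0 CAS ⇒ ok; ctr=3 reg=2
step 5: T2 CAS ⇒ retry; ctr=3 reg=2
step 6: T1 CAS ⇒ retry; ctr=3 reg=2
step 7: T0 LOAD ⇒ load; ctr=3 reg=3
step 8: T2 LOAD ⇒ load; ctr=3 reg=3
step 9: T0 CAS ⇒ ok; ctr=4 reg=3
step 10: T1 LOAD ⇒ load; ctr=4 reg=4
step 11: T0 LOAD ⇒ load; ctr=4 reg=4
step 12: T2 CAS ⇒ retry; ctr=4 reg=3
step 13: T0 CAS ⇒ ok; ctr=5 reg=4
step 14: T1 CAS ⇒ retry; ctr=5 reg=4
step 15: T0 LOAD ⇒ load; ctr=5 reg=5
step 16: T0 CAS ⇒ ok; ctr=6 reg=5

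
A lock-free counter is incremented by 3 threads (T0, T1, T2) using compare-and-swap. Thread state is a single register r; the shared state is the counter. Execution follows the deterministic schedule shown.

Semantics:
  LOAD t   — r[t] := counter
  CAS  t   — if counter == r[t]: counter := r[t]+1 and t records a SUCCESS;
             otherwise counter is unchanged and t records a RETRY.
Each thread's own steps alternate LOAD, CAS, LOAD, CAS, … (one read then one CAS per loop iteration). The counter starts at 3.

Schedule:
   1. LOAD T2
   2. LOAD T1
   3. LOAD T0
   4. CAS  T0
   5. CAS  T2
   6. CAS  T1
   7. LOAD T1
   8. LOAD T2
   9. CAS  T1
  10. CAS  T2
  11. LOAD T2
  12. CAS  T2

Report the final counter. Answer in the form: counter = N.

T2 LOAD — after: cnt=3, r=3 — load
T1 LOAD — after: cnt=3, r=3 — load
T0 LOAD — after: cnt=3, r=3 — load
T0 CAS — after: cnt=4, r=3 — ok
T2 CAS — after: cnt=4, r=3 — retry
T1 CAS — after: cnt=4, r=3 — retry
T1 LOAD — after: cnt=4, r=4 — load
T2 LOAD — after: cnt=4, r=4 — load
T1 CAS — after: cnt=5, r=4 — ok
T2 CAS — after: cnt=5, r=4 — retry
T2 LOAD — after: cnt=5, r=5 — load
T2 CAS — after: cnt=6, r=5 — ok

counter = 6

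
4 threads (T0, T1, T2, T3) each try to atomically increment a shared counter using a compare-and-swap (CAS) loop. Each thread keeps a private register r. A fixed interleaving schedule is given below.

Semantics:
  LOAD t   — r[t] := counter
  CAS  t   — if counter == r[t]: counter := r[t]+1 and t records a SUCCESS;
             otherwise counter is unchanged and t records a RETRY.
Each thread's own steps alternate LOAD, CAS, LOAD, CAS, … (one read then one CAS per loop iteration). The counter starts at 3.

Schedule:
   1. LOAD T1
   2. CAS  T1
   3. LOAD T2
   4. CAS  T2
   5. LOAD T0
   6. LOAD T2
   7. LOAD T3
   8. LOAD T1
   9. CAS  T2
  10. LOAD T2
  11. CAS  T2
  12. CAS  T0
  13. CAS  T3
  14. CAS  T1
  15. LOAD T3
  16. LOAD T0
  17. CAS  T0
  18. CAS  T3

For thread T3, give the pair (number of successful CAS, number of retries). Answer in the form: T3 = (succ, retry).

T3 = (0, 2)

#1 T1 reads 3
#2 T1 CAS(3→4) writes; counter now 4
#3 T2 reads 4
#4 T2 CAS(4→5) writes; counter now 5
#5 T0 reads 5
#6 T2 reads 5
#7 T3 reads 5
#8 T1 reads 5
#9 T2 CAS(5→6) writes; counter now 6
#10 T2 reads 6
#11 T2 CAS(6→7) writes; counter now 7
#12 T0 CAS(5→6) fails; counter now 7
#13 T3 CAS(5→6) fails; counter now 7
#14 T1 CAS(5→6) fails; counter now 7
#15 T3 reads 7
#16 T0 reads 7
#17 T0 CAS(7→8) writes; counter now 8
#18 T3 CAS(7→8) fails; counter now 8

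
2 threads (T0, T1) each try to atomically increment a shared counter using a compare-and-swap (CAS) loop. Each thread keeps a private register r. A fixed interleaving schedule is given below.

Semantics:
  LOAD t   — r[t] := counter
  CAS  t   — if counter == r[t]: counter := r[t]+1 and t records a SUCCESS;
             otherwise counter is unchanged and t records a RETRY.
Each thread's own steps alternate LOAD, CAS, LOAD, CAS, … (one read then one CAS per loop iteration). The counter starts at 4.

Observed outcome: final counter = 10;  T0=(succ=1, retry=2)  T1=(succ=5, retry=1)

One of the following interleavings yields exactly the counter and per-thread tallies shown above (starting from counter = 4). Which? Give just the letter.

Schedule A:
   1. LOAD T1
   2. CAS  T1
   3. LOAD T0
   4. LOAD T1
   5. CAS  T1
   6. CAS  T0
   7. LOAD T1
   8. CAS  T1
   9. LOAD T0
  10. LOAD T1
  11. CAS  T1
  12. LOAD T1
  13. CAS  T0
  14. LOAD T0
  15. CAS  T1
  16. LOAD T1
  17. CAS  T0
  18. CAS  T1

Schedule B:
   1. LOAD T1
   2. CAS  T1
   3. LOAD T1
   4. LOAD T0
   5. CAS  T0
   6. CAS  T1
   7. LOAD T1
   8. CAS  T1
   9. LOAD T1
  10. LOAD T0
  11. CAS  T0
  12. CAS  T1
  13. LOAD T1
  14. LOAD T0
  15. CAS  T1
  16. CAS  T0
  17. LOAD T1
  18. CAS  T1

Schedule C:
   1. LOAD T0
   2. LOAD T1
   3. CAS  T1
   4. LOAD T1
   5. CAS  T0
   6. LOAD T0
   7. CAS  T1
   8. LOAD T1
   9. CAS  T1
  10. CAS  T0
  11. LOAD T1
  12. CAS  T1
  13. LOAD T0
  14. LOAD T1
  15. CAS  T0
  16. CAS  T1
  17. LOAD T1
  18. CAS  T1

Simulating candidate C:
T0 LOAD — after: cnt=4, r=4 — load
T1 LOAD — after: cnt=4, r=4 — load
T1 CAS — after: cnt=5, r=4 — ok
T1 LOAD — after: cnt=5, r=5 — load
T0 CAS — after: cnt=5, r=4 — retry
T0 LOAD — after: cnt=5, r=5 — load
T1 CAS — after: cnt=6, r=5 — ok
T1 LOAD — after: cnt=6, r=6 — load
T1 CAS — after: cnt=7, r=6 — ok
T0 CAS — after: cnt=7, r=5 — retry
T1 LOAD — after: cnt=7, r=7 — load
T1 CAS — after: cnt=8, r=7 — ok
T0 LOAD — after: cnt=8, r=8 — load
T1 LOAD — after: cnt=8, r=8 — load
T0 CAS — after: cnt=9, r=8 — ok
T1 CAS — after: cnt=9, r=8 — retry
T1 LOAD — after: cnt=9, r=9 — load
T1 CAS — after: cnt=10, r=9 — ok

C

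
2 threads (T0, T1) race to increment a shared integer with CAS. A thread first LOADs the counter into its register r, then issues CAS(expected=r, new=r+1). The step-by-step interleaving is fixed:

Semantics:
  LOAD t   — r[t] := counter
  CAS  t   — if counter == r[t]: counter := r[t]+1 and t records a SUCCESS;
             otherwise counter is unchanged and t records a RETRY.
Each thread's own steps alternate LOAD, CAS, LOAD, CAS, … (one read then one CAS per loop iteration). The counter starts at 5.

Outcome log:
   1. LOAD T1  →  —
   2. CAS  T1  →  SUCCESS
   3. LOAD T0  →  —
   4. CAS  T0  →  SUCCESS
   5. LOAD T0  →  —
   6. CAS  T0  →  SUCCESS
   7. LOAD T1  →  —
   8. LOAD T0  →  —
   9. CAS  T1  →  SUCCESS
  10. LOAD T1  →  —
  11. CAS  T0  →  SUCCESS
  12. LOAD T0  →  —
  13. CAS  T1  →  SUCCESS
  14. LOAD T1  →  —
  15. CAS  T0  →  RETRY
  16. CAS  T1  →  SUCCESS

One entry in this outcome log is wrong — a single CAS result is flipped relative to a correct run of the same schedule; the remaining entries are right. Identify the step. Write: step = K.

step = 11

Re-executing:
step 1: T1 LOAD ⇒ load; ctr=5 reg=5
step 2: T1 CAS ⇒ ok; ctr=6 reg=5
step 3: T0 LOAD ⇒ load; ctr=6 reg=6
step 4: T0 CAS ⇒ ok; ctr=7 reg=6
step 5: T0 LOAD ⇒ load; ctr=7 reg=7
step 6: T0 CAS ⇒ ok; ctr=8 reg=7
step 7: T1 LOAD ⇒ load; ctr=8 reg=8
step 8: T0 LOAD ⇒ load; ctr=8 reg=8
step 9: T1 CAS ⇒ ok; ctr=9 reg=8
step 10: T1 LOAD ⇒ load; ctr=9 reg=9
step 11: T0 CAS ⇒ retry; ctr=9 reg=8
step 12: T0 LOAD ⇒ load; ctr=9 reg=9
step 13: T1 CAS ⇒ ok; ctr=10 reg=9
step 14: T1 LOAD ⇒ load; ctr=10 reg=10
step 15: T0 CAS ⇒ retry; ctr=10 reg=9
step 16: T1 CAS ⇒ ok; ctr=11 reg=10
Flip is step 11.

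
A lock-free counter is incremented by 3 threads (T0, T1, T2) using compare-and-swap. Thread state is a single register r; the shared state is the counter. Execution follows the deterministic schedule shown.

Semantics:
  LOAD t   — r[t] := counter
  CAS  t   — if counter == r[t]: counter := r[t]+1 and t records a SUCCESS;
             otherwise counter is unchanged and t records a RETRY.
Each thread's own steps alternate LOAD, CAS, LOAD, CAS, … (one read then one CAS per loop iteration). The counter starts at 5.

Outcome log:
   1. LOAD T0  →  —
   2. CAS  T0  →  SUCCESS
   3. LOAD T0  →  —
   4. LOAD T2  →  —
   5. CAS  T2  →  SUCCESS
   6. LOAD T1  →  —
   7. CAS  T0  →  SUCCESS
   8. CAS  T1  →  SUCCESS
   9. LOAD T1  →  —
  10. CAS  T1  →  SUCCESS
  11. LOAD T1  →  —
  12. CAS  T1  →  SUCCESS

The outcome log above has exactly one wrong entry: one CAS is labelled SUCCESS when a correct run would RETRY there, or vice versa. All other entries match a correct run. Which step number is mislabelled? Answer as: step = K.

Correct run:
[1] T0.load  rd  (counter 5, T0.r 5)
[2] T0.cas  hit  (counter 6, T0.r 5)
[3] T0.load  rd  (counter 6, T0.r 6)
[4] T2.load  rd  (counter 6, T2.r 6)
[5] T2.cas  hit  (counter 7, T2.r 6)
[6] T1.load  rd  (counter 7, T1.r 7)
[7] T0.cas  miss  (counter 7, T0.r 6)
[8] T1.cas  hit  (counter 8, T1.r 7)
[9] T1.load  rd  (counter 8, T1.r 8)
[10] T1.cas  hit  (counter 9, T1.r 8)
[11] T1.load  rd  (counter 9, T1.r 9)
[12] T1.cas  hit  (counter 10, T1.r 9)
Mismatch at 7.

step = 7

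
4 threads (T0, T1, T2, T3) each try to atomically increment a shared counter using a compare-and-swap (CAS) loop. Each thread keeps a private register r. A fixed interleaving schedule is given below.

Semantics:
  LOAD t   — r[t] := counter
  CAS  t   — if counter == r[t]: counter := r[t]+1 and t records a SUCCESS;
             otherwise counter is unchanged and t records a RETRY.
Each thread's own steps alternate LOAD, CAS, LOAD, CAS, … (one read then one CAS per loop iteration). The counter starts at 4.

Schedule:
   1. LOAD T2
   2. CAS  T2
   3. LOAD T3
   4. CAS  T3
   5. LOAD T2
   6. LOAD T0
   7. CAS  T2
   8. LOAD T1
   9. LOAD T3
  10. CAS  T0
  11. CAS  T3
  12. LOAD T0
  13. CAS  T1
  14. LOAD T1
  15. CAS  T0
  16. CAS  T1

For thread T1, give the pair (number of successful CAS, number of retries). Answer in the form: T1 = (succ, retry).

T2 LOAD — after: cnt=4, r=4 — load
T2 CAS — after: cnt=5, r=4 — ok
T3 LOAD — after: cnt=5, r=5 — load
T3 CAS — after: cnt=6, r=5 — ok
T2 LOAD — after: cnt=6, r=6 — load
T0 LOAD — after: cnt=6, r=6 — load
T2 CAS — after: cnt=7, r=6 — ok
T1 LOAD — after: cnt=7, r=7 — load
T3 LOAD — after: cnt=7, r=7 — load
T0 CAS — after: cnt=7, r=6 — retry
T3 CAS — after: cnt=8, r=7 — ok
T0 LOAD — after: cnt=8, r=8 — load
T1 CAS — after: cnt=8, r=7 — retry
T1 LOAD — after: cnt=8, r=8 — load
T0 CAS — after: cnt=9, r=8 — ok
T1 CAS — after: cnt=9, r=8 — retry

T1 = (0, 2)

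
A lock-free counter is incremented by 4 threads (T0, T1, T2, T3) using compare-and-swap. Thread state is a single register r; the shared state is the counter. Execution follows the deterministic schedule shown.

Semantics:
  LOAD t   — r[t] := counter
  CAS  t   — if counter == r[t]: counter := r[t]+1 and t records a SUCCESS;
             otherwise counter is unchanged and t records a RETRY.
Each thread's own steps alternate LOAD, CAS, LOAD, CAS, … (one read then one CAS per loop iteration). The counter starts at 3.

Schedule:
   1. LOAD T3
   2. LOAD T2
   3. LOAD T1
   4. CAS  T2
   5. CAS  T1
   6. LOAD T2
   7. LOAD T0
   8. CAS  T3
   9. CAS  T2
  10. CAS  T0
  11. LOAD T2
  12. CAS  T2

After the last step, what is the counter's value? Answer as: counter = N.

[1] T3.load  rd  (counter 3, T3.r 3)
[2] T2.load  rd  (counter 3, T2.r 3)
[3] T1.load  rd  (counter 3, T1.r 3)
[4] T2.cas  hit  (counter 4, T2.r 3)
[5] T1.cas  miss  (counter 4, T1.r 3)
[6] T2.load  rd  (counter 4, T2.r 4)
[7] T0.load  rd  (counter 4, T0.r 4)
[8] T3.cas  miss  (counter 4, T3.r 3)
[9] T2.cas  hit  (counter 5, T2.r 4)
[10] T0.cas  miss  (counter 5, T0.r 4)
[11] T2.load  rd  (counter 5, T2.r 5)
[12] T2.cas  hit  (counter 6, T2.r 5)

counter = 6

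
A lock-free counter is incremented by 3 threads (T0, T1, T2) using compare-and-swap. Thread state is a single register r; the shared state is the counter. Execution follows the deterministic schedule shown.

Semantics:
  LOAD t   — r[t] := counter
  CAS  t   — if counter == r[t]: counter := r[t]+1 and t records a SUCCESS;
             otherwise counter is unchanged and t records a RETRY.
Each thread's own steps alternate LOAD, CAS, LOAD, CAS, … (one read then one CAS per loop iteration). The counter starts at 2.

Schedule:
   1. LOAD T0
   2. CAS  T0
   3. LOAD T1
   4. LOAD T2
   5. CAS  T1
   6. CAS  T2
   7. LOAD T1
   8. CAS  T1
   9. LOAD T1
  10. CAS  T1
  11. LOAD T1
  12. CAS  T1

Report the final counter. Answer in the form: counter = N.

counter = 7

   1) LOAD T0:  M=2  r_T0=2
   2) CAS  T0:  M=3  r_T0=2 ✓
   3) LOAD T1:  M=3  r_T1=3
   4) LOAD T2:  M=3  r_T2=3
   5) CAS  T1:  M=4  r_T1=3 ✓
   6) CAS  T2:  M=4  r_T2=3 ✗
   7) LOAD T1:  M=4  r_T1=4
   8) CAS  T1:  M=5  r_T1=4 ✓
   9) LOAD T1:  M=5  r_T1=5
  10) CAS  T1:  M=6  r_T1=5 ✓
  11) LOAD T1:  M=6  r_T1=6
  12) CAS  T1:  M=7  r_T1=6 ✓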